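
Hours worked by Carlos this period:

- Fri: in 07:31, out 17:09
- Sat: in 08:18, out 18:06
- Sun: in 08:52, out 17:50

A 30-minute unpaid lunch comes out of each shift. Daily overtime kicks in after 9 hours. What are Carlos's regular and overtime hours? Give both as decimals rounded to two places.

Fri: 07:31–17:09 = 9 h 38 min; less 30 min break → 9 h 8 min
Sat: 08:18–18:06 = 9 h 48 min; less 30 min break → 9 h 18 min
Sun: 08:52–17:50 = 8 h 58 min; less 30 min break → 8 h 28 min
Fri reg 9 h 0 min / OT 0 h 8 min; Sat reg 9 h 0 min / OT 0 h 18 min; Sun reg 8 h 28 min / OT 0 h 0 min.
Totals: regular 26 h 28 min, overtime 0 h 26 min.

Regular 26.47 hours, overtime 0.43 hours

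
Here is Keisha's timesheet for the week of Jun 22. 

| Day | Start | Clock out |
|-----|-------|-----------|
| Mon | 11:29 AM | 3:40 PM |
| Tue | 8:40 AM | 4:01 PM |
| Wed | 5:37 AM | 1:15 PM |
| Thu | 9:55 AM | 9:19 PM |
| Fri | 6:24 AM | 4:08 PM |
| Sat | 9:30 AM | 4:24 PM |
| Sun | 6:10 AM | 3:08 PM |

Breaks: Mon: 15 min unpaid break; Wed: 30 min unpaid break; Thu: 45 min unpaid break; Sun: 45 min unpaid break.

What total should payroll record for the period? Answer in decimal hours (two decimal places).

Mon: 11:29 AM–3:40 PM = 4 h 11 min; less 15 min break → 3 h 56 min
Tue: 8:40 AM–4:01 PM = 7 h 21 min
Wed: 5:37 AM–1:15 PM = 7 h 38 min; less 30 min break → 7 h 8 min
Thu: 9:55 AM–9:19 PM = 11 h 24 min; less 45 min break → 10 h 39 min
Fri: 6:24 AM–4:08 PM = 9 h 44 min
Sat: 9:30 AM–4:24 PM = 6 h 54 min
Sun: 6:10 AM–3:08 PM = 8 h 58 min; less 45 min break → 8 h 13 min
Total: 3 h 56 min + 7 h 21 min + 7 h 8 min + 10 h 39 min + 9 h 44 min + 6 h 54 min + 8 h 13 min = 53 h 55 min.

53.92 hours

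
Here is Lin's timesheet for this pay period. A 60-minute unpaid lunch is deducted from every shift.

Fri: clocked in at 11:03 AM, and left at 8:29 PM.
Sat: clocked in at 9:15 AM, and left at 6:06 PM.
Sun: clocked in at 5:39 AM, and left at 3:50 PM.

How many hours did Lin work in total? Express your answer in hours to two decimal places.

25.47 hours

Fri: 11:03 AM–8:29 PM = 9 h 26 min; less 60 min break → 8 h 26 min
Sat: 9:15 AM–6:06 PM = 8 h 51 min; less 60 min break → 7 h 51 min
Sun: 5:39 AM–3:50 PM = 10 h 11 min; less 60 min break → 9 h 11 min
Total: 8 h 26 min + 7 h 51 min + 9 h 11 min = 25 h 28 min.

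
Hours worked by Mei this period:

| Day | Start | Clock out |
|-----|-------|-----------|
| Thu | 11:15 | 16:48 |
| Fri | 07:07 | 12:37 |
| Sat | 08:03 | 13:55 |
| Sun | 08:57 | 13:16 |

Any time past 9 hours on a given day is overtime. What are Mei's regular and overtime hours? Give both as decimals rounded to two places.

Thu: 11:15–16:48 = 5 h 33 min
Fri: 07:07–12:37 = 5 h 30 min
Sat: 08:03–13:55 = 5 h 52 min
Sun: 08:57–13:16 = 4 h 19 min
Thu reg 5 h 33 min / OT 0 h 0 min; Fri reg 5 h 30 min / OT 0 h 0 min; Sat reg 5 h 52 min / OT 0 h 0 min; Sun reg 4 h 19 min / OT 0 h 0 min.
Totals: regular 21 h 14 min, overtime 0 h 0 min.

Regular 21.23 hours, overtime 0.00 hours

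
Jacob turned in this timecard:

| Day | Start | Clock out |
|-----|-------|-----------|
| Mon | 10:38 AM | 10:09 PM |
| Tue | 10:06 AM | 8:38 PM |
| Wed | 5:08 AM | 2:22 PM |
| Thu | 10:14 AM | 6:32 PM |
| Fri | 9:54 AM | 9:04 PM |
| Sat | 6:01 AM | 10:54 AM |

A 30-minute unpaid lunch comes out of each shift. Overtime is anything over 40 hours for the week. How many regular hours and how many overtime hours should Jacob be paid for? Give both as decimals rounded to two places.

Mon: 10:38 AM–10:09 PM = 11 h 31 min; less 30 min break → 11 h 1 min
Tue: 10:06 AM–8:38 PM = 10 h 32 min; less 30 min break → 10 h 2 min
Wed: 5:08 AM–2:22 PM = 9 h 14 min; less 30 min break → 8 h 44 min
Thu: 10:14 AM–6:32 PM = 8 h 18 min; less 30 min break → 7 h 48 min
Fri: 9:54 AM–9:04 PM = 11 h 10 min; less 30 min break → 10 h 40 min
Sat: 6:01 AM–10:54 AM = 4 h 53 min; less 30 min break → 4 h 23 min
Total worked: 52 h 38 min = 52.63 h.
Threshold 40 h → overtime 12 h 38 min, regular 40 h 0 min.

Regular 40.00 hours, overtime 12.63 hours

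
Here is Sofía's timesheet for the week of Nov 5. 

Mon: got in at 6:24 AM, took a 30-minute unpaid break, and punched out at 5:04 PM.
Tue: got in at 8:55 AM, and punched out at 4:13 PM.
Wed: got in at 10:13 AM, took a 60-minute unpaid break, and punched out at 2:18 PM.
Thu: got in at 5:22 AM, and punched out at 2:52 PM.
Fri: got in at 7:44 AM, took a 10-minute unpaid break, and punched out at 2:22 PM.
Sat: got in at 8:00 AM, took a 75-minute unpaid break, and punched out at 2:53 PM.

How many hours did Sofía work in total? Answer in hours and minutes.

42 h 9 min

Mon: 6:24 AM–5:04 PM = 10 h 40 min; less 30 min break → 10 h 10 min
Tue: 8:55 AM–4:13 PM = 7 h 18 min
Wed: 10:13 AM–2:18 PM = 4 h 5 min; less 60 min break → 3 h 5 min
Thu: 5:22 AM–2:52 PM = 9 h 30 min
Fri: 7:44 AM–2:22 PM = 6 h 38 min; less 10 min break → 6 h 28 min
Sat: 8:00 AM–2:53 PM = 6 h 53 min; less 75 min break → 5 h 38 min
Total: 10 h 10 min + 7 h 18 min + 3 h 5 min + 9 h 30 min + 6 h 28 min + 5 h 38 min = 42 h 9 min.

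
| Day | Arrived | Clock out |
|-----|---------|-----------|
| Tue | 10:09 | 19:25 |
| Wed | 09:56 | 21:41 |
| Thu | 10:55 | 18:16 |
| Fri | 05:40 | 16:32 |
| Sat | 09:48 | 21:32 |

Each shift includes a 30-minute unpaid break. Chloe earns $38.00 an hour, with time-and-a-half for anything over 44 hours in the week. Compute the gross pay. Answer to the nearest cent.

Tue: 10:09–19:25 = 9 h 16 min; less 30 min break → 8 h 46 min
Wed: 09:56–21:41 = 11 h 45 min; less 30 min break → 11 h 15 min
Thu: 10:55–18:16 = 7 h 21 min; less 30 min break → 6 h 51 min
Fri: 05:40–16:32 = 10 h 52 min; less 30 min break → 10 h 22 min
Sat: 09:48–21:32 = 11 h 44 min; less 30 min break → 11 h 14 min
Total worked: 48 h 28 min = 2908 min.
Regular 44 h 0 min = 2640 min at $38.00/h; overtime 4 h 28 min = 268 min at $57.00/h.
Pay = (2640 × $38.00 + 268 × $57.00) ÷ 60 = $1926.60.

$1926.60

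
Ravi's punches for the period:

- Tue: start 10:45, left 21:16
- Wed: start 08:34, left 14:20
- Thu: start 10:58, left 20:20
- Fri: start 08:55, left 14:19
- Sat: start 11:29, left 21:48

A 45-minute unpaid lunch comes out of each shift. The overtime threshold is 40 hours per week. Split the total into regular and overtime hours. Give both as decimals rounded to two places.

Regular 37.62 hours, overtime 0.00 hours

Tue: 10:45–21:16 = 10 h 31 min; less 45 min break → 9 h 46 min
Wed: 08:34–14:20 = 5 h 46 min; less 45 min break → 5 h 1 min
Thu: 10:58–20:20 = 9 h 22 min; less 45 min break → 8 h 37 min
Fri: 08:55–14:19 = 5 h 24 min; less 45 min break → 4 h 39 min
Sat: 11:29–21:48 = 10 h 19 min; less 45 min break → 9 h 34 min
Total worked: 37 h 37 min = 37.62 h.
Threshold 40 h → overtime 0 h 0 min, regular 37 h 37 min.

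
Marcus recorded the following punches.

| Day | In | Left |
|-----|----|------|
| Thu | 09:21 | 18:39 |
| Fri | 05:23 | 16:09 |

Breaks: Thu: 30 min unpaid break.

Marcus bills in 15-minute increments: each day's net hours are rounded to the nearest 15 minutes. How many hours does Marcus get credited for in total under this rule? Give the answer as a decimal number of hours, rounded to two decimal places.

Thu: 09:21–18:39 = 9 h 18 min − 30 min = 8 h 48 min → rounds to 8 h 45 min
Fri: 05:23–16:09 = 10 h 46 min → rounds to 10 h 45 min
Total credited: 19 h 30 min.

19.50 hours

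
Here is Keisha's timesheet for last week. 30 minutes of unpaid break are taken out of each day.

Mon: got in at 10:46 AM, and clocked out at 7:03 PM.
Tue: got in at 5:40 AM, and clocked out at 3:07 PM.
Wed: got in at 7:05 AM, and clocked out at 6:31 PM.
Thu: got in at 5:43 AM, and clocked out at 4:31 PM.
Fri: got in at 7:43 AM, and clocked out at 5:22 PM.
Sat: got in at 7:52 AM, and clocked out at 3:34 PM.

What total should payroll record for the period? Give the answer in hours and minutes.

54 h 19 min

Mon: 10:46 AM–7:03 PM = 8 h 17 min; less 30 min break → 7 h 47 min
Tue: 5:40 AM–3:07 PM = 9 h 27 min; less 30 min break → 8 h 57 min
Wed: 7:05 AM–6:31 PM = 11 h 26 min; less 30 min break → 10 h 56 min
Thu: 5:43 AM–4:31 PM = 10 h 48 min; less 30 min break → 10 h 18 min
Fri: 7:43 AM–5:22 PM = 9 h 39 min; less 30 min break → 9 h 9 min
Sat: 7:52 AM–3:34 PM = 7 h 42 min; less 30 min break → 7 h 12 min
Total: 7 h 47 min + 8 h 57 min + 10 h 56 min + 10 h 18 min + 9 h 9 min + 7 h 12 min = 54 h 19 min.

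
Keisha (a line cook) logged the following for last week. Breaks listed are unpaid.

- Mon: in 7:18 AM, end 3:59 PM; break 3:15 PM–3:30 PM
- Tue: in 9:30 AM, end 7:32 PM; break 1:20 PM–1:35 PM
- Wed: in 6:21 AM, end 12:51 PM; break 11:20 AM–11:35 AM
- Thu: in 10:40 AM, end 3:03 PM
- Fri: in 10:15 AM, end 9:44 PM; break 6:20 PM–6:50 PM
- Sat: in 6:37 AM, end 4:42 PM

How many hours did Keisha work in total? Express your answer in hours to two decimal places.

49.92 hours

Mon: 7:18 AM–3:59 PM = 8 h 41 min; less 15 min break → 8 h 26 min
Tue: 9:30 AM–7:32 PM = 10 h 2 min; less 15 min break → 9 h 47 min
Wed: 6:21 AM–12:51 PM = 6 h 30 min; less 15 min break → 6 h 15 min
Thu: 10:40 AM–3:03 PM = 4 h 23 min
Fri: 10:15 AM–9:44 PM = 11 h 29 min; less 30 min break → 10 h 59 min
Sat: 6:37 AM–4:42 PM = 10 h 5 min
Total: 8 h 26 min + 9 h 47 min + 6 h 15 min + 4 h 23 min + 10 h 59 min + 10 h 5 min = 49 h 55 min.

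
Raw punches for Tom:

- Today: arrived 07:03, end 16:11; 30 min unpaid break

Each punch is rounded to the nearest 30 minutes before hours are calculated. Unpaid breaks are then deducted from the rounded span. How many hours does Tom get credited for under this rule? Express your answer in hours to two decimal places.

Today: in 07:03→07:00, out 16:11→16:00; 9 h 0 min − 30 min = 8 h 30 min

8.50 hours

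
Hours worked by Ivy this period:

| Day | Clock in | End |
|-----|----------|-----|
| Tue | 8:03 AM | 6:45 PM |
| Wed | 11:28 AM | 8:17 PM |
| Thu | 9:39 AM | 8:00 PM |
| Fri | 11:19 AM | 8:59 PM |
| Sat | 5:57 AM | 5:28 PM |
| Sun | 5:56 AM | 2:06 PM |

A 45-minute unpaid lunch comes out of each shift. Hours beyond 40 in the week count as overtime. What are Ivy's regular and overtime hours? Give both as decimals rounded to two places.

Regular 40.00 hours, overtime 14.72 hours

Tue: 8:03 AM–6:45 PM = 10 h 42 min; less 45 min break → 9 h 57 min
Wed: 11:28 AM–8:17 PM = 8 h 49 min; less 45 min break → 8 h 4 min
Thu: 9:39 AM–8:00 PM = 10 h 21 min; less 45 min break → 9 h 36 min
Fri: 11:19 AM–8:59 PM = 9 h 40 min; less 45 min break → 8 h 55 min
Sat: 5:57 AM–5:28 PM = 11 h 31 min; less 45 min break → 10 h 46 min
Sun: 5:56 AM–2:06 PM = 8 h 10 min; less 45 min break → 7 h 25 min
Total worked: 54 h 43 min = 54.72 h.
Threshold 40 h → overtime 14 h 43 min, regular 40 h 0 min.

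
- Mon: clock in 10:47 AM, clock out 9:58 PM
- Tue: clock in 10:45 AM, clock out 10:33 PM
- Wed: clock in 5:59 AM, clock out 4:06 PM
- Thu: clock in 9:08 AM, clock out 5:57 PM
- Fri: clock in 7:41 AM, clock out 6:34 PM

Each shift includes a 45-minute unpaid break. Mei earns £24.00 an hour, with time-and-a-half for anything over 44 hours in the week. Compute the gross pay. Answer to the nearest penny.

£1237.80

Mon: 10:47 AM–9:58 PM = 11 h 11 min; less 45 min break → 10 h 26 min
Tue: 10:45 AM–10:33 PM = 11 h 48 min; less 45 min break → 11 h 3 min
Wed: 5:59 AM–4:06 PM = 10 h 7 min; less 45 min break → 9 h 22 min
Thu: 9:08 AM–5:57 PM = 8 h 49 min; less 45 min break → 8 h 4 min
Fri: 7:41 AM–6:34 PM = 10 h 53 min; less 45 min break → 10 h 8 min
Total worked: 49 h 3 min = 2943 min.
Regular 44 h 0 min = 2640 min at £24.00/h; overtime 5 h 3 min = 303 min at £36.00/h.
Pay = (2640 × £24.00 + 303 × £36.00) ÷ 60 = £1237.80.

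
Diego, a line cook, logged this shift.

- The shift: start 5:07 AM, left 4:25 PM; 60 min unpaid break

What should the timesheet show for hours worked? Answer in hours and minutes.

10 h 18 min

The shift: 5:07 AM–4:25 PM = 11 h 18 min; less 60 min break → 10 h 18 min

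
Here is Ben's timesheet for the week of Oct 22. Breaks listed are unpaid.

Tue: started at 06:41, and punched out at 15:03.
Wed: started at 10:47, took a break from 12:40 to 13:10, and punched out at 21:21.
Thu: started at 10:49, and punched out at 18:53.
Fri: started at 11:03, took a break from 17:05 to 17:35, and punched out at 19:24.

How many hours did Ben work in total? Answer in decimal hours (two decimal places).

34.35 hours

Tue: 06:41–15:03 = 8 h 22 min
Wed: 10:47–21:21 = 10 h 34 min; less 30 min break → 10 h 4 min
Thu: 10:49–18:53 = 8 h 4 min
Fri: 11:03–19:24 = 8 h 21 min; less 30 min break → 7 h 51 min
Total: 8 h 22 min + 10 h 4 min + 8 h 4 min + 7 h 51 min = 34 h 21 min.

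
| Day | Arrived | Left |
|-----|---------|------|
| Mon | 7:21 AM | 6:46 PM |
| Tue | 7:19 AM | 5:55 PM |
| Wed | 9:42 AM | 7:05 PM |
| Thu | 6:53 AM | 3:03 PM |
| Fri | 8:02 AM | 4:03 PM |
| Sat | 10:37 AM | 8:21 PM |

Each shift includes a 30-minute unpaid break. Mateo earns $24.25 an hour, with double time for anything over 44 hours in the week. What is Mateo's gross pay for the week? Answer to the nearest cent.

Mon: 7:21 AM–6:46 PM = 11 h 25 min; less 30 min break → 10 h 55 min
Tue: 7:19 AM–5:55 PM = 10 h 36 min; less 30 min break → 10 h 6 min
Wed: 9:42 AM–7:05 PM = 9 h 23 min; less 30 min break → 8 h 53 min
Thu: 6:53 AM–3:03 PM = 8 h 10 min; less 30 min break → 7 h 40 min
Fri: 8:02 AM–4:03 PM = 8 h 1 min; less 30 min break → 7 h 31 min
Sat: 10:37 AM–8:21 PM = 9 h 44 min; less 30 min break → 9 h 14 min
Total worked: 54 h 19 min = 3259 min.
Regular 44 h 0 min = 2640 min at $24.25/h; overtime 10 h 19 min = 619 min at $48.50/h.
Pay = (2640 × $24.25 + 619 × $48.50) ÷ 60 = $1567.36.

$1567.36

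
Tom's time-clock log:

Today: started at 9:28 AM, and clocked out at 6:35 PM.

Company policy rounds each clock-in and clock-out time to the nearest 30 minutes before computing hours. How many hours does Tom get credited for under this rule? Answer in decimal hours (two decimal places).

9.00 hours

Today: in 9:28 AM→9:30 AM, out 6:35 PM→6:30 PM; 9 h 0 min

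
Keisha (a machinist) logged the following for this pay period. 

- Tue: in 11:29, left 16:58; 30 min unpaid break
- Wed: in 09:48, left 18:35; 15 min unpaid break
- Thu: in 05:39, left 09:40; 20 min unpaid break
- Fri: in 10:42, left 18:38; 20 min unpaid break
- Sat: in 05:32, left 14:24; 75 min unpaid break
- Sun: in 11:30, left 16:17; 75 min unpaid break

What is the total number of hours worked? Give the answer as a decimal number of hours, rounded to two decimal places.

35.95 hours

Tue: 11:29–16:58 = 5 h 29 min; less 30 min break → 4 h 59 min
Wed: 09:48–18:35 = 8 h 47 min; less 15 min break → 8 h 32 min
Thu: 05:39–09:40 = 4 h 1 min; less 20 min break → 3 h 41 min
Fri: 10:42–18:38 = 7 h 56 min; less 20 min break → 7 h 36 min
Sat: 05:32–14:24 = 8 h 52 min; less 75 min break → 7 h 37 min
Sun: 11:30–16:17 = 4 h 47 min; less 75 min break → 3 h 32 min
Total: 4 h 59 min + 8 h 32 min + 3 h 41 min + 7 h 36 min + 7 h 37 min + 3 h 32 min = 35 h 57 min.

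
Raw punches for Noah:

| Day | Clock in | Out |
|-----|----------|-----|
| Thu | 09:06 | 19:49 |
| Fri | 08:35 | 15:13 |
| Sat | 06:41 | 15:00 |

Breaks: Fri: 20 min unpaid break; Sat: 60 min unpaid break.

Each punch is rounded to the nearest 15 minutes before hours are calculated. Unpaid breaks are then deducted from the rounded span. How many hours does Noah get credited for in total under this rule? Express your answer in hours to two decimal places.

24.42 hours

Thu: in 09:06→09:00, out 19:49→19:45; 10 h 45 min
Fri: in 08:35→08:30, out 15:13→15:15; 6 h 45 min − 20 min = 6 h 25 min
Sat: in 06:41→06:45, out 15:00→15:00; 8 h 15 min − 60 min = 7 h 15 min
Total credited: 24 h 25 min.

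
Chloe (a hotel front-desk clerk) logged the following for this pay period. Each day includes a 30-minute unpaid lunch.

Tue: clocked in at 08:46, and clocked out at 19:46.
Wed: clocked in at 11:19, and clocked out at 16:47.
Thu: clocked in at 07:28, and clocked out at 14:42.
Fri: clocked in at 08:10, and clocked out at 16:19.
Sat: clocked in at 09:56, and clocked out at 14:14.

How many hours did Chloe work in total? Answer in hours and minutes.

Tue: 08:46–19:46 = 11 h 0 min; less 30 min break → 10 h 30 min
Wed: 11:19–16:47 = 5 h 28 min; less 30 min break → 4 h 58 min
Thu: 07:28–14:42 = 7 h 14 min; less 30 min break → 6 h 44 min
Fri: 08:10–16:19 = 8 h 9 min; less 30 min break → 7 h 39 min
Sat: 09:56–14:14 = 4 h 18 min; less 30 min break → 3 h 48 min
Total: 10 h 30 min + 4 h 58 min + 6 h 44 min + 7 h 39 min + 3 h 48 min = 33 h 39 min.

33 h 39 min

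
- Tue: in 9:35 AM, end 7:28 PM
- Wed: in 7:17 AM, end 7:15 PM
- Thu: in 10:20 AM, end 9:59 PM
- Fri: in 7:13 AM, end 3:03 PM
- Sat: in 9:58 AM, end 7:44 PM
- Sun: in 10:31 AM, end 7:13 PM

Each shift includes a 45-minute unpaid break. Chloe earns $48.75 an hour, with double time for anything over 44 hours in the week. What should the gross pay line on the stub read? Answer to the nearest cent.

Tue: 9:35 AM–7:28 PM = 9 h 53 min; less 45 min break → 9 h 8 min
Wed: 7:17 AM–7:15 PM = 11 h 58 min; less 45 min break → 11 h 13 min
Thu: 10:20 AM–9:59 PM = 11 h 39 min; less 45 min break → 10 h 54 min
Fri: 7:13 AM–3:03 PM = 7 h 50 min; less 45 min break → 7 h 5 min
Sat: 9:58 AM–7:44 PM = 9 h 46 min; less 45 min break → 9 h 1 min
Sun: 10:31 AM–7:13 PM = 8 h 42 min; less 45 min break → 7 h 57 min
Total worked: 55 h 18 min = 3318 min.
Regular 44 h 0 min = 2640 min at $48.75/h; overtime 11 h 18 min = 678 min at $97.50/h.
Pay = (2640 × $48.75 + 678 × $97.50) ÷ 60 = $3246.75.

$3246.75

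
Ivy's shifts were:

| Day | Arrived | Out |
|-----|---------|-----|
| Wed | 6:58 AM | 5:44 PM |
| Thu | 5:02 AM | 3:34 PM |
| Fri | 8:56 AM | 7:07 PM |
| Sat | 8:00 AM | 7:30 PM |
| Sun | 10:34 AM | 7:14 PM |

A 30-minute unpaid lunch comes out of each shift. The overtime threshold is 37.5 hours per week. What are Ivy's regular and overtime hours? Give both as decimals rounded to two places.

Regular 37.50 hours, overtime 11.65 hours

Wed: 6:58 AM–5:44 PM = 10 h 46 min; less 30 min break → 10 h 16 min
Thu: 5:02 AM–3:34 PM = 10 h 32 min; less 30 min break → 10 h 2 min
Fri: 8:56 AM–7:07 PM = 10 h 11 min; less 30 min break → 9 h 41 min
Sat: 8:00 AM–7:30 PM = 11 h 30 min; less 30 min break → 11 h 0 min
Sun: 10:34 AM–7:14 PM = 8 h 40 min; less 30 min break → 8 h 10 min
Total worked: 49 h 9 min = 49.15 h.
Threshold 37.5 h → overtime 11 h 39 min, regular 37 h 30 min.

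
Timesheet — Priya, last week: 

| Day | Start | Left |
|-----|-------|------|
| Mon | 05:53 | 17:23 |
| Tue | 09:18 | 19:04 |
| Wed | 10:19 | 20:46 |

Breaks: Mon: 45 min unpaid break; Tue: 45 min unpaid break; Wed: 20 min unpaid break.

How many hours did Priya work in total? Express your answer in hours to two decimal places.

Mon: 05:53–17:23 = 11 h 30 min; less 45 min break → 10 h 45 min
Tue: 09:18–19:04 = 9 h 46 min; less 45 min break → 9 h 1 min
Wed: 10:19–20:46 = 10 h 27 min; less 20 min break → 10 h 7 min
Total: 10 h 45 min + 9 h 1 min + 10 h 7 min = 29 h 53 min.

29.88 hours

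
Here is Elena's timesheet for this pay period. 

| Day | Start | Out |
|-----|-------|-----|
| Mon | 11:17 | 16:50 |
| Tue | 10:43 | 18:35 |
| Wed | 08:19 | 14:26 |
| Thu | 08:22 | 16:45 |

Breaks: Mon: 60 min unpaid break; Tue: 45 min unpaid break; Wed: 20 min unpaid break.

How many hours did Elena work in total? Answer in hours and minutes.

25 h 50 min

Mon: 11:17–16:50 = 5 h 33 min; less 60 min break → 4 h 33 min
Tue: 10:43–18:35 = 7 h 52 min; less 45 min break → 7 h 7 min
Wed: 08:19–14:26 = 6 h 7 min; less 20 min break → 5 h 47 min
Thu: 08:22–16:45 = 8 h 23 min
Total: 4 h 33 min + 7 h 7 min + 5 h 47 min + 8 h 23 min = 25 h 50 min.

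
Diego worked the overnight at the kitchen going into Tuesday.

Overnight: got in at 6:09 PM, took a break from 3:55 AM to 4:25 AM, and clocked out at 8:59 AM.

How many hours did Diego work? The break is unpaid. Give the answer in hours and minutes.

Overnight: 6:09 PM → midnight = 5 h 51 min; midnight → 8:59 AM = 8 h 59 min; span 14 h 50 min; less 30 min break → 14 h 20 min

14 h 20 min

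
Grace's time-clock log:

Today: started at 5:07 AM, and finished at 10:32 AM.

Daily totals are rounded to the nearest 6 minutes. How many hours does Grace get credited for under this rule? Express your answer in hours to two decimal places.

Today: 5:07 AM–10:32 AM = 5 h 25 min → rounds to 5 h 24 min

5.40 hours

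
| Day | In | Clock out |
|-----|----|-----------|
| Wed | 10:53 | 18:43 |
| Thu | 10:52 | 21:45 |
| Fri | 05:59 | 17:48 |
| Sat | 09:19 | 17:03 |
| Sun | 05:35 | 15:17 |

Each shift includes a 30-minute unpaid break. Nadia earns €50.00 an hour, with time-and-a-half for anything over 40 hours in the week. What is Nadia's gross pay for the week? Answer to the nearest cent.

Wed: 10:53–18:43 = 7 h 50 min; less 30 min break → 7 h 20 min
Thu: 10:52–21:45 = 10 h 53 min; less 30 min break → 10 h 23 min
Fri: 05:59–17:48 = 11 h 49 min; less 30 min break → 11 h 19 min
Sat: 09:19–17:03 = 7 h 44 min; less 30 min break → 7 h 14 min
Sun: 05:35–15:17 = 9 h 42 min; less 30 min break → 9 h 12 min
Total worked: 45 h 28 min = 2728 min.
Regular 40 h 0 min = 2400 min at €50.00/h; overtime 5 h 28 min = 328 min at €75.00/h.
Pay = (2400 × €50.00 + 328 × €75.00) ÷ 60 = €2410.00.

€2410.00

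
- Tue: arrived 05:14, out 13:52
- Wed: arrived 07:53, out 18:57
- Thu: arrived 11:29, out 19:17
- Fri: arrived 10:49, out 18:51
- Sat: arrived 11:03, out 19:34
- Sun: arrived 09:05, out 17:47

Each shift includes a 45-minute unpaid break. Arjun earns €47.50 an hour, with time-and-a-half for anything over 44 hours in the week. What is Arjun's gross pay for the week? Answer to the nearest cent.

Tue: 05:14–13:52 = 8 h 38 min; less 45 min break → 7 h 53 min
Wed: 07:53–18:57 = 11 h 4 min; less 45 min break → 10 h 19 min
Thu: 11:29–19:17 = 7 h 48 min; less 45 min break → 7 h 3 min
Fri: 10:49–18:51 = 8 h 2 min; less 45 min break → 7 h 17 min
Sat: 11:03–19:34 = 8 h 31 min; less 45 min break → 7 h 46 min
Sun: 09:05–17:47 = 8 h 42 min; less 45 min break → 7 h 57 min
Total worked: 48 h 15 min = 2895 min.
Regular 44 h 0 min = 2640 min at €47.50/h; overtime 4 h 15 min = 255 min at €71.25/h.
Pay = (2640 × €47.50 + 255 × €71.25) ÷ 60 = €2392.81.

€2392.81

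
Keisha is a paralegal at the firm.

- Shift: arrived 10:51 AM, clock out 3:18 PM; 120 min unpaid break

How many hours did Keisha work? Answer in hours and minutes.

Shift: 10:51 AM–3:18 PM = 4 h 27 min; less 120 min break → 2 h 27 min

2 h 27 min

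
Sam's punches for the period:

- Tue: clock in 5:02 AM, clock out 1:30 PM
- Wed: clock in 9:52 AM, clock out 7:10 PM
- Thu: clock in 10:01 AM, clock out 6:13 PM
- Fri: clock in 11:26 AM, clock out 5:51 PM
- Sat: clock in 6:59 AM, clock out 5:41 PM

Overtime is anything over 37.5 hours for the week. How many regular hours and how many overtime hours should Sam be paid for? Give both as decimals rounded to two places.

Regular 37.50 hours, overtime 5.58 hours

Tue: 5:02 AM–1:30 PM = 8 h 28 min
Wed: 9:52 AM–7:10 PM = 9 h 18 min
Thu: 10:01 AM–6:13 PM = 8 h 12 min
Fri: 11:26 AM–5:51 PM = 6 h 25 min
Sat: 6:59 AM–5:41 PM = 10 h 42 min
Total worked: 43 h 5 min = 43.08 h.
Threshold 37.5 h → overtime 5 h 35 min, regular 37 h 30 min.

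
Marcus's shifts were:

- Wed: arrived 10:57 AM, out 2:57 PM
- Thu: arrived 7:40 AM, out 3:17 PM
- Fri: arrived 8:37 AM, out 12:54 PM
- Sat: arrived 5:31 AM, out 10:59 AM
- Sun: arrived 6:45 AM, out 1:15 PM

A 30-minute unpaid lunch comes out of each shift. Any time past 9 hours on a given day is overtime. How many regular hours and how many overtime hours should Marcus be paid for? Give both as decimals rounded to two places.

Wed: 10:57 AM–2:57 PM = 4 h 0 min; less 30 min break → 3 h 30 min
Thu: 7:40 AM–3:17 PM = 7 h 37 min; less 30 min break → 7 h 7 min
Fri: 8:37 AM–12:54 PM = 4 h 17 min; less 30 min break → 3 h 47 min
Sat: 5:31 AM–10:59 AM = 5 h 28 min; less 30 min break → 4 h 58 min
Sun: 6:45 AM–1:15 PM = 6 h 30 min; less 30 min break → 6 h 0 min
Wed reg 3 h 30 min / OT 0 h 0 min; Thu reg 7 h 7 min / OT 0 h 0 min; Fri reg 3 h 47 min / OT 0 h 0 min; Sat reg 4 h 58 min / OT 0 h 0 min; Sun reg 6 h 0 min / OT 0 h 0 min.
Totals: regular 25 h 22 min, overtime 0 h 0 min.

Regular 25.37 hours, overtime 0.00 hours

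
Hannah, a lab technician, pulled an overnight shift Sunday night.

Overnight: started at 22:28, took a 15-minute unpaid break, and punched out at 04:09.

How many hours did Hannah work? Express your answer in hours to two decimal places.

Overnight: 22:28 → midnight = 1 h 32 min; midnight → 04:09 = 4 h 9 min; span 5 h 41 min; less 15 min break → 5 h 26 min

5.43 hours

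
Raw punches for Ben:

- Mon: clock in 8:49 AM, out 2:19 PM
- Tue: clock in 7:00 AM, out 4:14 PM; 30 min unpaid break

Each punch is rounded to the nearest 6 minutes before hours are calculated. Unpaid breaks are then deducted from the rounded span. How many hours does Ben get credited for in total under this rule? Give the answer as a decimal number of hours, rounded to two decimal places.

14.20 hours

Mon: in 8:49 AM→8:48 AM, out 2:19 PM→2:18 PM; 5 h 30 min
Tue: in 7:00 AM→7:00 AM, out 4:14 PM→4:12 PM; 9 h 12 min − 30 min = 8 h 42 min
Total credited: 14 h 12 min.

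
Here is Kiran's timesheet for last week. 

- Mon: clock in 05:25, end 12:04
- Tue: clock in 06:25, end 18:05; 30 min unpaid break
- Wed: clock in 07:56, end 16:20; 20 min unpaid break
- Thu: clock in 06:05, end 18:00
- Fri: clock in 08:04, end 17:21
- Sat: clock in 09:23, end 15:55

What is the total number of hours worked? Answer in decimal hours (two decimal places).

Mon: 05:25–12:04 = 6 h 39 min
Tue: 06:25–18:05 = 11 h 40 min; less 30 min break → 11 h 10 min
Wed: 07:56–16:20 = 8 h 24 min; less 20 min break → 8 h 4 min
Thu: 06:05–18:00 = 11 h 55 min
Fri: 08:04–17:21 = 9 h 17 min
Sat: 09:23–15:55 = 6 h 32 min
Total: 6 h 39 min + 11 h 10 min + 8 h 4 min + 11 h 55 min + 9 h 17 min + 6 h 32 min = 53 h 37 min.

53.62 hours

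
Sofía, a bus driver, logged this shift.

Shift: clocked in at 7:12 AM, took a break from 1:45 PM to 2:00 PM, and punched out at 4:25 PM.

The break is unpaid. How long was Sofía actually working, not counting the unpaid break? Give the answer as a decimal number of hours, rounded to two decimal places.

8.97 hours

Shift: 7:12 AM–4:25 PM = 9 h 13 min; less 15 min break → 8 h 58 min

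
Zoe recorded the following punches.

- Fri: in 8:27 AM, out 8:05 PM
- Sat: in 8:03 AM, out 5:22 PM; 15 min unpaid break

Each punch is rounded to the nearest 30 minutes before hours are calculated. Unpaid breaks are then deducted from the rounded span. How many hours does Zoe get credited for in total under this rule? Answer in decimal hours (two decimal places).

20.75 hours

Fri: in 8:27 AM→8:30 AM, out 8:05 PM→8:00 PM; 11 h 30 min
Sat: in 8:03 AM→8:00 AM, out 5:22 PM→5:30 PM; 9 h 30 min − 15 min = 9 h 15 min
Total credited: 20 h 45 min.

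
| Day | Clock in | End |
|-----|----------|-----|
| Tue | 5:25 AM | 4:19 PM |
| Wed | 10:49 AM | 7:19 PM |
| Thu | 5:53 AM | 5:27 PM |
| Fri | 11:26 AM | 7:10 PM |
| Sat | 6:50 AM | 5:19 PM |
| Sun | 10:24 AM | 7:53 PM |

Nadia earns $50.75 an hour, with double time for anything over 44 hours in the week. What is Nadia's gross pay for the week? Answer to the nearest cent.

$3721.67

Tue: 5:25 AM–4:19 PM = 10 h 54 min
Wed: 10:49 AM–7:19 PM = 8 h 30 min
Thu: 5:53 AM–5:27 PM = 11 h 34 min
Fri: 11:26 AM–7:10 PM = 7 h 44 min
Sat: 6:50 AM–5:19 PM = 10 h 29 min
Sun: 10:24 AM–7:53 PM = 9 h 29 min
Total worked: 58 h 40 min = 3520 min.
Regular 44 h 0 min = 2640 min at $50.75/h; overtime 14 h 40 min = 880 min at $101.50/h.
Pay = (2640 × $50.75 + 880 × $101.50) ÷ 60 = $3721.67.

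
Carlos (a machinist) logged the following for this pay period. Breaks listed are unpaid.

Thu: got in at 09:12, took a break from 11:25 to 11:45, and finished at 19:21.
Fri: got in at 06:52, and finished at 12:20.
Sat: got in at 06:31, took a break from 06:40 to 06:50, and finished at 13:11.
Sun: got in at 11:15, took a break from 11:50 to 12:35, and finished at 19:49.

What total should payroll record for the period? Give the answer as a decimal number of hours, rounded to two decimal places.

Thu: 09:12–19:21 = 10 h 9 min; less 20 min break → 9 h 49 min
Fri: 06:52–12:20 = 5 h 28 min
Sat: 06:31–13:11 = 6 h 40 min; less 10 min break → 6 h 30 min
Sun: 11:15–19:49 = 8 h 34 min; less 45 min break → 7 h 49 min
Total: 9 h 49 min + 5 h 28 min + 6 h 30 min + 7 h 49 min = 29 h 36 min.

29.60 hours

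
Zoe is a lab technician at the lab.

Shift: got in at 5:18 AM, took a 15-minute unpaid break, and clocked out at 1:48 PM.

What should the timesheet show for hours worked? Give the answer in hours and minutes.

8 h 15 min

Shift: 5:18 AM–1:48 PM = 8 h 30 min; less 15 min break → 8 h 15 min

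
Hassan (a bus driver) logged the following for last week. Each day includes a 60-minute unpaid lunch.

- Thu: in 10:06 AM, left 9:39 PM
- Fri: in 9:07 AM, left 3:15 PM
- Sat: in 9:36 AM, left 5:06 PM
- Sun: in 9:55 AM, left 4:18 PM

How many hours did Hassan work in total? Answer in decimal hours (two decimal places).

Thu: 10:06 AM–9:39 PM = 11 h 33 min; less 60 min break → 10 h 33 min
Fri: 9:07 AM–3:15 PM = 6 h 8 min; less 60 min break → 5 h 8 min
Sat: 9:36 AM–5:06 PM = 7 h 30 min; less 60 min break → 6 h 30 min
Sun: 9:55 AM–4:18 PM = 6 h 23 min; less 60 min break → 5 h 23 min
Total: 10 h 33 min + 5 h 8 min + 6 h 30 min + 5 h 23 min = 27 h 34 min.

27.57 hours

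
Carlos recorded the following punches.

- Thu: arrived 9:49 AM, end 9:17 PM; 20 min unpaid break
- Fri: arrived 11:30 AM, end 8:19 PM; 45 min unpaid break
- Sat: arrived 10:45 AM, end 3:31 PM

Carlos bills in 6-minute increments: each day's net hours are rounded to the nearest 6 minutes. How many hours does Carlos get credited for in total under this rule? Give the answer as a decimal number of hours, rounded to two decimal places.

Thu: 9:49 AM–9:17 PM = 11 h 28 min − 20 min = 11 h 8 min → rounds to 11 h 6 min
Fri: 11:30 AM–8:19 PM = 8 h 49 min − 45 min = 8 h 4 min → rounds to 8 h 6 min
Sat: 10:45 AM–3:31 PM = 4 h 46 min → rounds to 4 h 48 min
Total credited: 24 h 0 min.

24.00 hours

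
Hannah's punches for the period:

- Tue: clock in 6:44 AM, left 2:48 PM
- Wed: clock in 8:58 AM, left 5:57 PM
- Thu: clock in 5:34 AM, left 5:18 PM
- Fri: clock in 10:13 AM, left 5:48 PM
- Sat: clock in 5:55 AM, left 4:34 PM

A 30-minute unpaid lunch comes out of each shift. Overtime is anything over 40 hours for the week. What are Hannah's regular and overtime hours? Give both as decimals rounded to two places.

Regular 40.00 hours, overtime 4.52 hours

Tue: 6:44 AM–2:48 PM = 8 h 4 min; less 30 min break → 7 h 34 min
Wed: 8:58 AM–5:57 PM = 8 h 59 min; less 30 min break → 8 h 29 min
Thu: 5:34 AM–5:18 PM = 11 h 44 min; less 30 min break → 11 h 14 min
Fri: 10:13 AM–5:48 PM = 7 h 35 min; less 30 min break → 7 h 5 min
Sat: 5:55 AM–4:34 PM = 10 h 39 min; less 30 min break → 10 h 9 min
Total worked: 44 h 31 min = 44.52 h.
Threshold 40 h → overtime 4 h 31 min, regular 40 h 0 min.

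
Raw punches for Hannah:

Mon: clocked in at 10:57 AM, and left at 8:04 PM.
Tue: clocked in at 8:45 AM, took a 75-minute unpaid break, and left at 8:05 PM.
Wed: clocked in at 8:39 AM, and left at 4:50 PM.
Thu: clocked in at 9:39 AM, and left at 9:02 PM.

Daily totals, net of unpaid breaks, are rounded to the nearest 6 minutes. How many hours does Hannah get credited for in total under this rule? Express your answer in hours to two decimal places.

38.80 hours

Mon: 10:57 AM–8:04 PM = 9 h 7 min → rounds to 9 h 6 min
Tue: 8:45 AM–8:05 PM = 11 h 20 min − 75 min = 10 h 5 min → rounds to 10 h 6 min
Wed: 8:39 AM–4:50 PM = 8 h 11 min → rounds to 8 h 12 min
Thu: 9:39 AM–9:02 PM = 11 h 23 min → rounds to 11 h 24 min
Total credited: 38 h 48 min.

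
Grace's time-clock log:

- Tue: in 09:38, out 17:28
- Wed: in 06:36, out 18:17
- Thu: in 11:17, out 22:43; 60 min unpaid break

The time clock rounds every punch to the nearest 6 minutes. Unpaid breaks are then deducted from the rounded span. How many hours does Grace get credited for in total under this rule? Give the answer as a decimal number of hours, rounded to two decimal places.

30.00 hours

Tue: in 09:38→09:36, out 17:28→17:30; 7 h 54 min
Wed: in 06:36→06:36, out 18:17→18:18; 11 h 42 min
Thu: in 11:17→11:18, out 22:43→22:42; 11 h 24 min − 60 min = 10 h 24 min
Total credited: 30 h 0 min.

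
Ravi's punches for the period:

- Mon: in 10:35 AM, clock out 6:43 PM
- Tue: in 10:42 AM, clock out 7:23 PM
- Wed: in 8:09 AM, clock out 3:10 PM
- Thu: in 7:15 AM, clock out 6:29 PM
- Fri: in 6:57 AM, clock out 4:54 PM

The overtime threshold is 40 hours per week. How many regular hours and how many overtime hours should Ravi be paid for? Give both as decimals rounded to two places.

Mon: 10:35 AM–6:43 PM = 8 h 8 min
Tue: 10:42 AM–7:23 PM = 8 h 41 min
Wed: 8:09 AM–3:10 PM = 7 h 1 min
Thu: 7:15 AM–6:29 PM = 11 h 14 min
Fri: 6:57 AM–4:54 PM = 9 h 57 min
Total worked: 45 h 1 min = 45.02 h.
Threshold 40 h → overtime 5 h 1 min, regular 40 h 0 min.

Regular 40.00 hours, overtime 5.02 hours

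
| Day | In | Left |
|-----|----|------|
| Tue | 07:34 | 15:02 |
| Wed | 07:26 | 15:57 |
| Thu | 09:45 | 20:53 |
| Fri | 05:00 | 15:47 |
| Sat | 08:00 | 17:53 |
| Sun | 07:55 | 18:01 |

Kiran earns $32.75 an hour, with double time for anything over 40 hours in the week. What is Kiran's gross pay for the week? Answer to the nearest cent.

$2481.36

Tue: 07:34–15:02 = 7 h 28 min
Wed: 07:26–15:57 = 8 h 31 min
Thu: 09:45–20:53 = 11 h 8 min
Fri: 05:00–15:47 = 10 h 47 min
Sat: 08:00–17:53 = 9 h 53 min
Sun: 07:55–18:01 = 10 h 6 min
Total worked: 57 h 53 min = 3473 min.
Regular 40 h 0 min = 2400 min at $32.75/h; overtime 17 h 53 min = 1073 min at $65.50/h.
Pay = (2400 × $32.75 + 1073 × $65.50) ÷ 60 = $2481.36.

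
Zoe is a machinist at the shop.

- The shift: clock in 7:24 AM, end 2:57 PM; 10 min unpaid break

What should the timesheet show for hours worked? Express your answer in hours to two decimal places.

The shift: 7:24 AM–2:57 PM = 7 h 33 min; less 10 min break → 7 h 23 min

7.38 hours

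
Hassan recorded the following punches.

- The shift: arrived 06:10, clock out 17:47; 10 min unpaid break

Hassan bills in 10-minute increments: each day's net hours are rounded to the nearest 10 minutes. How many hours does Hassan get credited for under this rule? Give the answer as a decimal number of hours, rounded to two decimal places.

11.50 hours

The shift: 06:10–17:47 = 11 h 37 min − 10 min = 11 h 27 min → rounds to 11 h 30 min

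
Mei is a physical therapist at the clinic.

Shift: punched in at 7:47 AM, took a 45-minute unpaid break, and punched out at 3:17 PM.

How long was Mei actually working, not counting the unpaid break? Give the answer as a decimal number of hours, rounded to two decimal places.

6.75 hours

Shift: 7:47 AM–3:17 PM = 7 h 30 min; less 45 min break → 6 h 45 min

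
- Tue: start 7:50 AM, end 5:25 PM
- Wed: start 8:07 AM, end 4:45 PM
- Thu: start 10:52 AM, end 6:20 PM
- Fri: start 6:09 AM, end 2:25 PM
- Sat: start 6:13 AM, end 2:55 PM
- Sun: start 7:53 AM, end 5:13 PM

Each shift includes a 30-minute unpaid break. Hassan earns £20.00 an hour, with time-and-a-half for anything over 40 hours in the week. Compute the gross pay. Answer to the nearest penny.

Tue: 7:50 AM–5:25 PM = 9 h 35 min; less 30 min break → 9 h 5 min
Wed: 8:07 AM–4:45 PM = 8 h 38 min; less 30 min break → 8 h 8 min
Thu: 10:52 AM–6:20 PM = 7 h 28 min; less 30 min break → 6 h 58 min
Fri: 6:09 AM–2:25 PM = 8 h 16 min; less 30 min break → 7 h 46 min
Sat: 6:13 AM–2:55 PM = 8 h 42 min; less 30 min break → 8 h 12 min
Sun: 7:53 AM–5:13 PM = 9 h 20 min; less 30 min break → 8 h 50 min
Total worked: 48 h 59 min = 2939 min.
Regular 40 h 0 min = 2400 min at £20.00/h; overtime 8 h 59 min = 539 min at £30.00/h.
Pay = (2400 × £20.00 + 539 × £30.00) ÷ 60 = £1069.50.

£1069.50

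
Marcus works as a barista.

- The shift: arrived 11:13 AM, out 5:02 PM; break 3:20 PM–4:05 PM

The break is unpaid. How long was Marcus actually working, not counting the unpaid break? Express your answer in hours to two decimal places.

5.07 hours

The shift: 11:13 AM–5:02 PM = 5 h 49 min; less 45 min break → 5 h 4 min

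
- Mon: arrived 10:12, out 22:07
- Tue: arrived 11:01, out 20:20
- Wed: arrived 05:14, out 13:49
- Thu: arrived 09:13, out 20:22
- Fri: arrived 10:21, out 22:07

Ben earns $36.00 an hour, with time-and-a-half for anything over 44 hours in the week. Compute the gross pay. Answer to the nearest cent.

$2055.60

Mon: 10:12–22:07 = 11 h 55 min
Tue: 11:01–20:20 = 9 h 19 min
Wed: 05:14–13:49 = 8 h 35 min
Thu: 09:13–20:22 = 11 h 9 min
Fri: 10:21–22:07 = 11 h 46 min
Total worked: 52 h 44 min = 3164 min.
Regular 44 h 0 min = 2640 min at $36.00/h; overtime 8 h 44 min = 524 min at $54.00/h.
Pay = (2640 × $36.00 + 524 × $54.00) ÷ 60 = $2055.60.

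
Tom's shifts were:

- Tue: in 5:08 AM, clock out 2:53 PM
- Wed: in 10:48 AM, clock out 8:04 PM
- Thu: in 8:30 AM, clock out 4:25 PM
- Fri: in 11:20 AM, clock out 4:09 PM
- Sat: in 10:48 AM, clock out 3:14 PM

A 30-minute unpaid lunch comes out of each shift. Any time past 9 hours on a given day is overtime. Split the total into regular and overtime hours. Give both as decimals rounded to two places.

Regular 33.43 hours, overtime 0.25 hours

Tue: 5:08 AM–2:53 PM = 9 h 45 min; less 30 min break → 9 h 15 min
Wed: 10:48 AM–8:04 PM = 9 h 16 min; less 30 min break → 8 h 46 min
Thu: 8:30 AM–4:25 PM = 7 h 55 min; less 30 min break → 7 h 25 min
Fri: 11:20 AM–4:09 PM = 4 h 49 min; less 30 min break → 4 h 19 min
Sat: 10:48 AM–3:14 PM = 4 h 26 min; less 30 min break → 3 h 56 min
Tue reg 9 h 0 min / OT 0 h 15 min; Wed reg 8 h 46 min / OT 0 h 0 min; Thu reg 7 h 25 min / OT 0 h 0 min; Fri reg 4 h 19 min / OT 0 h 0 min; Sat reg 3 h 56 min / OT 0 h 0 min.
Totals: regular 33 h 26 min, overtime 0 h 15 min.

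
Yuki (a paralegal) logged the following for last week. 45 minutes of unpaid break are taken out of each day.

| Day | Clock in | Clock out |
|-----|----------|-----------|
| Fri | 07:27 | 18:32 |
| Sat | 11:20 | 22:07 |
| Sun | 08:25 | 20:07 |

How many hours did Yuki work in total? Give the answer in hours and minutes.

Fri: 07:27–18:32 = 11 h 5 min; less 45 min break → 10 h 20 min
Sat: 11:20–22:07 = 10 h 47 min; less 45 min break → 10 h 2 min
Sun: 08:25–20:07 = 11 h 42 min; less 45 min break → 10 h 57 min
Total: 10 h 20 min + 10 h 2 min + 10 h 57 min = 31 h 19 min.

31 h 19 min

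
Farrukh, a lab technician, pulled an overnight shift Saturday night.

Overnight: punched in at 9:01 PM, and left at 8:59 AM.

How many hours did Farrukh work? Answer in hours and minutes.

Overnight: 9:01 PM → midnight = 2 h 59 min; midnight → 8:59 AM = 8 h 59 min; span 11 h 58 min

11 h 58 min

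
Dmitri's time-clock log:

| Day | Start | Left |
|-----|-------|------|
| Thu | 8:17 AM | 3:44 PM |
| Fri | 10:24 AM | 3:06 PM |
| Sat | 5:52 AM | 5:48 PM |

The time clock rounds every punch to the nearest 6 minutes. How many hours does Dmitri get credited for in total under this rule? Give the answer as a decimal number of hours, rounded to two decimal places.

24.00 hours

Thu: in 8:17 AM→8:18 AM, out 3:44 PM→3:42 PM; 7 h 24 min
Fri: in 10:24 AM→10:24 AM, out 3:06 PM→3:06 PM; 4 h 42 min
Sat: in 5:52 AM→5:54 AM, out 5:48 PM→5:48 PM; 11 h 54 min
Total credited: 24 h 0 min.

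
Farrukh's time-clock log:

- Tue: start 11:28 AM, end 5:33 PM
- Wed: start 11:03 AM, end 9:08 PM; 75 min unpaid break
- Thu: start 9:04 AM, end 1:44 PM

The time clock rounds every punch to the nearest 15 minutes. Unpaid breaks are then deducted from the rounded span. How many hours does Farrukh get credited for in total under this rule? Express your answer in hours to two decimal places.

19.75 hours

Tue: in 11:28 AM→11:30 AM, out 5:33 PM→5:30 PM; 6 h 0 min
Wed: in 11:03 AM→11:00 AM, out 9:08 PM→9:15 PM; 10 h 15 min − 75 min = 9 h 0 min
Thu: in 9:04 AM→9:00 AM, out 1:44 PM→1:45 PM; 4 h 45 min
Total credited: 19 h 45 min.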